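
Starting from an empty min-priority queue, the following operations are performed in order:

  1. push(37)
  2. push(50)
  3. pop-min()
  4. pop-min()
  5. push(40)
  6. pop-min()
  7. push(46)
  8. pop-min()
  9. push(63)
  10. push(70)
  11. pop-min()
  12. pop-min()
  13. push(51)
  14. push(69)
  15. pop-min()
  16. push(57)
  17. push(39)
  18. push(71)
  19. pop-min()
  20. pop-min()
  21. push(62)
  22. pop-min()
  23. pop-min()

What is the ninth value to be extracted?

insert 37 → {37}
insert 50 → {37, 50}
pop-min → 37; now {50}
pop-min → 50; now {}
insert 40 → {40}
pop-min → 40; now {}
insert 46 → {46}
pop-min → 46; now {}
insert 63 → {63}
insert 70 → {63, 70}
pop-min → 63; now {70}
pop-min → 70; now {}
insert 51 → {51}
insert 69 → {51, 69}
pop-min → 51; now {69}
insert 57 → {57, 69}
insert 39 → {39, 57, 69}
insert 71 → {39, 57, 69, 71}
pop-min → 39; now {57, 69, 71}
pop-min → 57; now {69, 71}
insert 62 → {62, 69, 71}
pop-min → 62; now {69, 71}
pop-min → 69; now {71}

57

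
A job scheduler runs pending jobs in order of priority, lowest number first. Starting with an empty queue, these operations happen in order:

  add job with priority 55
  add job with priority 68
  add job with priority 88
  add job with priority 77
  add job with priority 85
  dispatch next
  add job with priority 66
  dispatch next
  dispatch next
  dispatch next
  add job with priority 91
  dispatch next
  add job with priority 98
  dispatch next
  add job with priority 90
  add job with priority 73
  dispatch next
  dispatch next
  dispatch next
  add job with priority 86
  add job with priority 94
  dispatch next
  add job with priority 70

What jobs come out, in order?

insert 55 → {55}
insert 68 → {55, 68}
insert 88 → {55, 68, 88}
insert 77 → {55, 68, 77, 88}
insert 85 → {55, 68, 77, 85, 88}
dispatch next → 55; now {68, 77, 85, 88}
insert 66 → {66, 68, 77, 85, 88}
dispatch next → 66; now {68, 77, 85, 88}
dispatch next → 68; now {77, 85, 88}
dispatch next → 77; now {85, 88}
insert 91 → {85, 88, 91}
dispatch next → 85; now {88, 91}
insert 98 → {88, 91, 98}
dispatch next → 88; now {91, 98}
insert 90 → {90, 91, 98}
insert 73 → {73, 90, 91, 98}
dispatch next → 73; now {90, 91, 98}
dispatch next → 90; now {91, 98}
dispatch next → 91; now {98}
insert 86 → {86, 98}
insert 94 → {86, 94, 98}
dispatch next → 86; now {94, 98}
insert 70 → {70, 94, 98}

55 → 66 → 68 → 77 → 85 → 88 → 73 → 90 → 91 → 86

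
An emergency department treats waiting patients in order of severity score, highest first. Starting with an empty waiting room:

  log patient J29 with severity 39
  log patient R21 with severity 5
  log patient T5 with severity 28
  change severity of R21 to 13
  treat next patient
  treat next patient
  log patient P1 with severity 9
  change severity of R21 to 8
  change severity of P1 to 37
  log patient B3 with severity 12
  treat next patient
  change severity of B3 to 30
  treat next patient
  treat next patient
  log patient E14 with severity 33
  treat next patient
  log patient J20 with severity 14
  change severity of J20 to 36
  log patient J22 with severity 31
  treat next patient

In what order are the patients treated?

add J29 (severity 39) → {J29:39}
add R21 (severity 5) → {J29:39, R21:5}
add T5 (severity 28) → {J29:39, T5:28, R21:5}
update R21 to severity 13 → {J29:39, T5:28, R21:13}
treat next patient → J29; now {T5:28, R21:13}
treat next patient → T5; now {R21:13}
add P1 (severity 9) → {R21:13, P1:9}
update R21 to severity 8 → {P1:9, R21:8}
update P1 to severity 37 → {P1:37, R21:8}
add B3 (severity 12) → {P1:37, B3:12, R21:8}
treat next patient → P1; now {B3:12, R21:8}
update B3 to severity 30 → {B3:30, R21:8}
treat next patient → B3; now {R21:8}
treat next patient → R21; now {}
add E14 (severity 33) → {E14:33}
treat next patient → E14; now {}
add J20 (severity 14) → {J20:14}
update J20 to severity 36 → {J20:36}
add J22 (severity 31) → {J20:36, J22:31}
treat next patient → J20; now {J22:31}

[J29, T5, P1, B3, R21, E14, J20]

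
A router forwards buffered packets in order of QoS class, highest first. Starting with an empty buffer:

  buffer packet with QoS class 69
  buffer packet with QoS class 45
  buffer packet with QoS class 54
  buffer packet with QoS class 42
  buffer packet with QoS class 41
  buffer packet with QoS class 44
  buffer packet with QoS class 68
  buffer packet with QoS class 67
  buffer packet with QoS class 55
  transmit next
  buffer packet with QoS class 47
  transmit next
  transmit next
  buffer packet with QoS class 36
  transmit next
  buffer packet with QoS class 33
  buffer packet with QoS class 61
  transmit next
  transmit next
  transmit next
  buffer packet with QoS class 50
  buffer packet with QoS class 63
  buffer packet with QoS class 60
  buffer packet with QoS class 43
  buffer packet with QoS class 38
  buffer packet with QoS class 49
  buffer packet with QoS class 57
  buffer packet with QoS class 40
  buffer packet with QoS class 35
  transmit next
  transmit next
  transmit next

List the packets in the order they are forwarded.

69, 68, 67, 55, 61, 54, 47, 63, 60, 57

insert 69 → {69}
insert 45 → {69, 45}
insert 54 → {69, 54, 45}
insert 42 → {69, 54, 45, 42}
insert 41 → {69, 54, 45, 42, 41}
insert 44 → {69, 54, 45, 44, 42, 41}
insert 68 → {69, 68, 54, 45, 44, 42, 41}
insert 67 → {69, 68, 67, 54, 45, 44, 42, 41}
insert 55 → {69, 68, 67, 55, 54, 45, 44, 42, 41}
transmit next → 69; now {68, 67, 55, 54, 45, 44, 42, 41}
insert 47 → {68, 67, 55, 54, 47, 45, 44, 42, 41}
transmit next → 68; now {67, 55, 54, 47, 45, 44, 42, 41}
transmit next → 67; now {55, 54, 47, 45, 44, 42, 41}
insert 36 → {55, 54, 47, 45, 44, 42, 41, 36}
transmit next → 55; now {54, 47, 45, 44, 42, 41, 36}
insert 33 → {54, 47, 45, 44, 42, 41, 36, 33}
insert 61 → {61, 54, 47, 45, 44, 42, 41, 36, 33}
transmit next → 61; now {54, 47, 45, 44, 42, 41, 36, 33}
transmit next → 54; now {47, 45, 44, 42, 41, 36, 33}
transmit next → 47; now {45, 44, 42, 41, 36, 33}
insert 50 → {50, 45, 44, 42, 41, 36, 33}
insert 63 → {63, 50, 45, 44, 42, 41, 36, 33}
insert 60 → {63, 60, 50, 45, 44, 42, 41, 36, 33}
insert 43 → {63, 60, 50, 45, 44, 43, 42, 41, 36, 33}
insert 38 → {63, 60, 50, 45, 44, 43, 42, 41, 38, 36, 33}
insert 49 → {63, 60, 50, 49, 45, 44, 43, 42, 41, 38, 36, 33}
insert 57 → {63, 60, 57, 50, 49, 45, 44, 43, 42, 41, 38, 36, 33}
insert 40 → {63, 60, 57, 50, 49, 45, 44, 43, 42, 41, 40, 38, 36, 33}
insert 35 → {63, 60, 57, 50, 49, 45, 44, 43, 42, 41, 40, 38, 36, 35, 33}
transmit next → 63; now {60, 57, 50, 49, 45, 44, 43, 42, 41, 40, 38, 36, 35, 33}
transmit next → 60; now {57, 50, 49, 45, 44, 43, 42, 41, 40, 38, 36, 35, 33}
transmit next → 57; now {50, 49, 45, 44, 43, 42, 41, 40, 38, 36, 35, 33}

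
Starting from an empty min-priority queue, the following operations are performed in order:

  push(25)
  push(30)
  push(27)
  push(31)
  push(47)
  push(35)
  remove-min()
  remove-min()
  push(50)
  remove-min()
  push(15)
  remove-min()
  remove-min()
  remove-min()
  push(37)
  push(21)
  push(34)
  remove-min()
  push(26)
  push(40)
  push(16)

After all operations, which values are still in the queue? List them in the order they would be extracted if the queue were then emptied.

[16, 26, 34, 37, 40, 47, 50]

insert 25 → {25}
insert 30 → {25, 30}
insert 27 → {25, 27, 30}
insert 31 → {25, 27, 30, 31}
insert 47 → {25, 27, 30, 31, 47}
insert 35 → {25, 27, 30, 31, 35, 47}
remove-min → 25; now {27, 30, 31, 35, 47}
remove-min → 27; now {30, 31, 35, 47}
insert 50 → {30, 31, 35, 47, 50}
remove-min → 30; now {31, 35, 47, 50}
insert 15 → {15, 31, 35, 47, 50}
remove-min → 15; now {31, 35, 47, 50}
remove-min → 31; now {35, 47, 50}
remove-min → 35; now {47, 50}
insert 37 → {37, 47, 50}
insert 21 → {21, 37, 47, 50}
insert 34 → {21, 34, 37, 47, 50}
remove-min → 21; now {34, 37, 47, 50}
insert 26 → {26, 34, 37, 47, 50}
insert 40 → {26, 34, 37, 40, 47, 50}
insert 16 → {16, 26, 34, 37, 40, 47, 50}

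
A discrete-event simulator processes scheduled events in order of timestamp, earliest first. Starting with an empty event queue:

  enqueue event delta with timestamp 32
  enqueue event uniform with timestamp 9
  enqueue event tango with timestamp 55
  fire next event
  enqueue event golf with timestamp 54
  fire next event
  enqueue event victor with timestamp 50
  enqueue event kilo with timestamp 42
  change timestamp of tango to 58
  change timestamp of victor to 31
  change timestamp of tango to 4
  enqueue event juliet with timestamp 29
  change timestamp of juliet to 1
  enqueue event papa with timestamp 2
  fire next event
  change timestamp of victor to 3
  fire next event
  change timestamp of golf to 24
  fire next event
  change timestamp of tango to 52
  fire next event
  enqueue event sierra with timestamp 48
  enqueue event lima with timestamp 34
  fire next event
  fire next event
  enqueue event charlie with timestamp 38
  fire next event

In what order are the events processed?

uniform, delta, juliet, papa, victor, golf, lima, kilo, charlie

add delta (timestamp 32) → {delta:32}
add uniform (timestamp 9) → {uniform:9, delta:32}
add tango (timestamp 55) → {uniform:9, delta:32, tango:55}
fire next event → uniform; now {delta:32, tango:55}
add golf (timestamp 54) → {delta:32, golf:54, tango:55}
fire next event → delta; now {golf:54, tango:55}
add victor (timestamp 50) → {victor:50, golf:54, tango:55}
add kilo (timestamp 42) → {kilo:42, victor:50, golf:54, tango:55}
update tango to timestamp 58 → {kilo:42, victor:50, golf:54, tango:58}
update victor to timestamp 31 → {victor:31, kilo:42, golf:54, tango:58}
update tango to timestamp 4 → {tango:4, victor:31, kilo:42, golf:54}
add juliet (timestamp 29) → {tango:4, juliet:29, victor:31, kilo:42, golf:54}
update juliet to timestamp 1 → {juliet:1, tango:4, victor:31, kilo:42, golf:54}
add papa (timestamp 2) → {juliet:1, papa:2, tango:4, victor:31, kilo:42, golf:54}
fire next event → juliet; now {papa:2, tango:4, victor:31, kilo:42, golf:54}
update victor to timestamp 3 → {papa:2, victor:3, tango:4, kilo:42, golf:54}
fire next event → papa; now {victor:3, tango:4, kilo:42, golf:54}
update golf to timestamp 24 → {victor:3, tango:4, golf:24, kilo:42}
fire next event → victor; now {tango:4, golf:24, kilo:42}
update tango to timestamp 52 → {golf:24, kilo:42, tango:52}
fire next event → golf; now {kilo:42, tango:52}
add sierra (timestamp 48) → {kilo:42, sierra:48, tango:52}
add lima (timestamp 34) → {lima:34, kilo:42, sierra:48, tango:52}
fire next event → lima; now {kilo:42, sierra:48, tango:52}
fire next event → kilo; now {sierra:48, tango:52}
add charlie (timestamp 38) → {charlie:38, sierra:48, tango:52}
fire next event → charlie; now {sierra:48, tango:52}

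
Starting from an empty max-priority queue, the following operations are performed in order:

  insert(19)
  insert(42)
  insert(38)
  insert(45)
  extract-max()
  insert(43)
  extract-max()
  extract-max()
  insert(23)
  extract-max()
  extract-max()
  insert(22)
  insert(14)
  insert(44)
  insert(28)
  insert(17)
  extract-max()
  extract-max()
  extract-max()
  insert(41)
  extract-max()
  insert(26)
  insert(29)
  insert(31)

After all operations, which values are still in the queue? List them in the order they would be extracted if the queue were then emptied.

31 → 29 → 26 → 19 → 17 → 14

insert 19 → {19}
insert 42 → {42, 19}
insert 38 → {42, 38, 19}
insert 45 → {45, 42, 38, 19}
extract-max → 45; now {42, 38, 19}
insert 43 → {43, 42, 38, 19}
extract-max → 43; now {42, 38, 19}
extract-max → 42; now {38, 19}
insert 23 → {38, 23, 19}
extract-max → 38; now {23, 19}
extract-max → 23; now {19}
insert 22 → {22, 19}
insert 14 → {22, 19, 14}
insert 44 → {44, 22, 19, 14}
insert 28 → {44, 28, 22, 19, 14}
insert 17 → {44, 28, 22, 19, 17, 14}
extract-max → 44; now {28, 22, 19, 17, 14}
extract-max → 28; now {22, 19, 17, 14}
extract-max → 22; now {19, 17, 14}
insert 41 → {41, 19, 17, 14}
extract-max → 41; now {19, 17, 14}
insert 26 → {26, 19, 17, 14}
insert 29 → {29, 26, 19, 17, 14}
insert 31 → {31, 29, 26, 19, 17, 14}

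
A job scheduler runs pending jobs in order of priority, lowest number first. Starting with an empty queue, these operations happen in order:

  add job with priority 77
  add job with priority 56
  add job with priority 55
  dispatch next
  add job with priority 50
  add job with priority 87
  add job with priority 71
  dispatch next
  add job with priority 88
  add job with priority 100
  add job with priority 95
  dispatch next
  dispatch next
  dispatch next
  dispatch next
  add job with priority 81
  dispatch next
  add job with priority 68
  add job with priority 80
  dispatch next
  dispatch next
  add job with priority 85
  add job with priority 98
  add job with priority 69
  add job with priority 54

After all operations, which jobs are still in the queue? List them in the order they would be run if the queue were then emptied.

insert 77 → {77}
insert 56 → {56, 77}
insert 55 → {55, 56, 77}
dispatch next → 55; now {56, 77}
insert 50 → {50, 56, 77}
insert 87 → {50, 56, 77, 87}
insert 71 → {50, 56, 71, 77, 87}
dispatch next → 50; now {56, 71, 77, 87}
insert 88 → {56, 71, 77, 87, 88}
insert 100 → {56, 71, 77, 87, 88, 100}
insert 95 → {56, 71, 77, 87, 88, 95, 100}
dispatch next → 56; now {71, 77, 87, 88, 95, 100}
dispatch next → 71; now {77, 87, 88, 95, 100}
dispatch next → 77; now {87, 88, 95, 100}
dispatch next → 87; now {88, 95, 100}
insert 81 → {81, 88, 95, 100}
dispatch next → 81; now {88, 95, 100}
insert 68 → {68, 88, 95, 100}
insert 80 → {68, 80, 88, 95, 100}
dispatch next → 68; now {80, 88, 95, 100}
dispatch next → 80; now {88, 95, 100}
insert 85 → {85, 88, 95, 100}
insert 98 → {85, 88, 95, 98, 100}
insert 69 → {69, 85, 88, 95, 98, 100}
insert 54 → {54, 69, 85, 88, 95, 98, 100}

54, 69, 85, 88, 95, 98, 100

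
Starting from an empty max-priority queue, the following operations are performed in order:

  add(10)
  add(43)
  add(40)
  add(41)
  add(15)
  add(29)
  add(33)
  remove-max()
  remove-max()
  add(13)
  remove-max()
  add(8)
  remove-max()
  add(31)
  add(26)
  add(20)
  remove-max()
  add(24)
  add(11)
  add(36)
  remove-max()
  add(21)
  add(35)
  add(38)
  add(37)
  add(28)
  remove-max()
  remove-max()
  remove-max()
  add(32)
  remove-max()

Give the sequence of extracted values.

43 → 41 → 40 → 33 → 31 → 36 → 38 → 37 → 35 → 32

insert 10 → {10}
insert 43 → {43, 10}
insert 40 → {43, 40, 10}
insert 41 → {43, 41, 40, 10}
insert 15 → {43, 41, 40, 15, 10}
insert 29 → {43, 41, 40, 29, 15, 10}
insert 33 → {43, 41, 40, 33, 29, 15, 10}
remove-max → 43; now {41, 40, 33, 29, 15, 10}
remove-max → 41; now {40, 33, 29, 15, 10}
insert 13 → {40, 33, 29, 15, 13, 10}
remove-max → 40; now {33, 29, 15, 13, 10}
insert 8 → {33, 29, 15, 13, 10, 8}
remove-max → 33; now {29, 15, 13, 10, 8}
insert 31 → {31, 29, 15, 13, 10, 8}
insert 26 → {31, 29, 26, 15, 13, 10, 8}
insert 20 → {31, 29, 26, 20, 15, 13, 10, 8}
remove-max → 31; now {29, 26, 20, 15, 13, 10, 8}
insert 24 → {29, 26, 24, 20, 15, 13, 10, 8}
insert 11 → {29, 26, 24, 20, 15, 13, 11, 10, 8}
insert 36 → {36, 29, 26, 24, 20, 15, 13, 11, 10, 8}
remove-max → 36; now {29, 26, 24, 20, 15, 13, 11, 10, 8}
insert 21 → {29, 26, 24, 21, 20, 15, 13, 11, 10, 8}
insert 35 → {35, 29, 26, 24, 21, 20, 15, 13, 11, 10, 8}
insert 38 → {38, 35, 29, 26, 24, 21, 20, 15, 13, 11, 10, 8}
insert 37 → {38, 37, 35, 29, 26, 24, 21, 20, 15, 13, 11, 10, 8}
insert 28 → {38, 37, 35, 29, 28, 26, 24, 21, 20, 15, 13, 11, 10, 8}
remove-max → 38; now {37, 35, 29, 28, 26, 24, 21, 20, 15, 13, 11, 10, 8}
remove-max → 37; now {35, 29, 28, 26, 24, 21, 20, 15, 13, 11, 10, 8}
remove-max → 35; now {29, 28, 26, 24, 21, 20, 15, 13, 11, 10, 8}
insert 32 → {32, 29, 28, 26, 24, 21, 20, 15, 13, 11, 10, 8}
remove-max → 32; now {29, 28, 26, 24, 21, 20, 15, 13, 11, 10, 8}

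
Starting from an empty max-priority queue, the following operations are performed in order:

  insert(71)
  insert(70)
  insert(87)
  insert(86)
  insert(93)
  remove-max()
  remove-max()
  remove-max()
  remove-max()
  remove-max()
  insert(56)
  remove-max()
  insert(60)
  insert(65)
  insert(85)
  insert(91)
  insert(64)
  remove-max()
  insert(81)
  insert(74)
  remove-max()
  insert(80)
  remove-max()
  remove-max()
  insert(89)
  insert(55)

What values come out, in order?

93, 87, 86, 71, 70, 56, 91, 85, 81, 80

insert 71 → {71}
insert 70 → {71, 70}
insert 87 → {87, 71, 70}
insert 86 → {87, 86, 71, 70}
insert 93 → {93, 87, 86, 71, 70}
remove-max → 93; now {87, 86, 71, 70}
remove-max → 87; now {86, 71, 70}
remove-max → 86; now {71, 70}
remove-max → 71; now {70}
remove-max → 70; now {}
insert 56 → {56}
remove-max → 56; now {}
insert 60 → {60}
insert 65 → {65, 60}
insert 85 → {85, 65, 60}
insert 91 → {91, 85, 65, 60}
insert 64 → {91, 85, 65, 64, 60}
remove-max → 91; now {85, 65, 64, 60}
insert 81 → {85, 81, 65, 64, 60}
insert 74 → {85, 81, 74, 65, 64, 60}
remove-max → 85; now {81, 74, 65, 64, 60}
insert 80 → {81, 80, 74, 65, 64, 60}
remove-max → 81; now {80, 74, 65, 64, 60}
remove-max → 80; now {74, 65, 64, 60}
insert 89 → {89, 74, 65, 64, 60}
insert 55 → {89, 74, 65, 64, 60, 55}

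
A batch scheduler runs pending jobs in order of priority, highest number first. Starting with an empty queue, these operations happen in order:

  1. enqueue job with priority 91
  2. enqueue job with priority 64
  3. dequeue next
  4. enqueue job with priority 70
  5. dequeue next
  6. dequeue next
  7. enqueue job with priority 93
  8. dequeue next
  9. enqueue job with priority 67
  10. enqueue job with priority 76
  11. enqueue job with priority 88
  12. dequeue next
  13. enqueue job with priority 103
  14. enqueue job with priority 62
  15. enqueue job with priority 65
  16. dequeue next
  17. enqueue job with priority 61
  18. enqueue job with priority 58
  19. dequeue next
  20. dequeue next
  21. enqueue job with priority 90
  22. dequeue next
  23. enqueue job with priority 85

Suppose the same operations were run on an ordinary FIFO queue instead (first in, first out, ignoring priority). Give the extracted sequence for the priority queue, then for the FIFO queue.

insert 91 → {91}
insert 64 → {91, 64}
dequeue next → 91; now {64}
insert 70 → {70, 64}
dequeue next → 70; now {64}
dequeue next → 64; now {}
insert 93 → {93}
dequeue next → 93; now {}
insert 67 → {67}
insert 76 → {76, 67}
insert 88 → {88, 76, 67}
dequeue next → 88; now {76, 67}
insert 103 → {103, 76, 67}
insert 62 → {103, 76, 67, 62}
insert 65 → {103, 76, 67, 65, 62}
dequeue next → 103; now {76, 67, 65, 62}
insert 61 → {76, 67, 65, 62, 61}
insert 58 → {76, 67, 65, 62, 61, 58}
dequeue next → 76; now {67, 65, 62, 61, 58}
dequeue next → 67; now {65, 62, 61, 58}
insert 90 → {90, 65, 62, 61, 58}
dequeue next → 90; now {65, 62, 61, 58}
insert 85 → {85, 65, 62, 61, 58}

priority queue: 91 → 70 → 64 → 93 → 88 → 103 → 76 → 67 → 90; FIFO queue: [91, 64, 70, 93, 67, 76, 88, 103, 62]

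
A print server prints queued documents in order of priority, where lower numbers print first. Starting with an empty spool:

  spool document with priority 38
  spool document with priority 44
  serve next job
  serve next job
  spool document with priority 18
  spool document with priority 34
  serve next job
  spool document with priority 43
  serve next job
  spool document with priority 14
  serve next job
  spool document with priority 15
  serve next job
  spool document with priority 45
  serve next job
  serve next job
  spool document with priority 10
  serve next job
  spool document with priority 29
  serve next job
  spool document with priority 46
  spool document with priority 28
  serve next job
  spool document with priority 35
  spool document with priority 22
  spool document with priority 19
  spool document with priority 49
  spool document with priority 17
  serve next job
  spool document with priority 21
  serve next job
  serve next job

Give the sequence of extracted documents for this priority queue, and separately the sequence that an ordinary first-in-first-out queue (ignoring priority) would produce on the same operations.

insert 38 → {38}
insert 44 → {38, 44}
serve next job → 38; now {44}
serve next job → 44; now {}
insert 18 → {18}
insert 34 → {18, 34}
serve next job → 18; now {34}
insert 43 → {34, 43}
serve next job → 34; now {43}
insert 14 → {14, 43}
serve next job → 14; now {43}
insert 15 → {15, 43}
serve next job → 15; now {43}
insert 45 → {43, 45}
serve next job → 43; now {45}
serve next job → 45; now {}
insert 10 → {10}
serve next job → 10; now {}
insert 29 → {29}
serve next job → 29; now {}
insert 46 → {46}
insert 28 → {28, 46}
serve next job → 28; now {46}
insert 35 → {35, 46}
insert 22 → {22, 35, 46}
insert 19 → {19, 22, 35, 46}
insert 49 → {19, 22, 35, 46, 49}
insert 17 → {17, 19, 22, 35, 46, 49}
serve next job → 17; now {19, 22, 35, 46, 49}
insert 21 → {19, 21, 22, 35, 46, 49}
serve next job → 19; now {21, 22, 35, 46, 49}
serve next job → 21; now {22, 35, 46, 49}

priority queue: [38, 44, 18, 34, 14, 15, 43, 45, 10, 29, 28, 17, 19, 21]; FIFO queue: 38 → 44 → 18 → 34 → 43 → 14 → 15 → 45 → 10 → 29 → 46 → 28 → 35 → 22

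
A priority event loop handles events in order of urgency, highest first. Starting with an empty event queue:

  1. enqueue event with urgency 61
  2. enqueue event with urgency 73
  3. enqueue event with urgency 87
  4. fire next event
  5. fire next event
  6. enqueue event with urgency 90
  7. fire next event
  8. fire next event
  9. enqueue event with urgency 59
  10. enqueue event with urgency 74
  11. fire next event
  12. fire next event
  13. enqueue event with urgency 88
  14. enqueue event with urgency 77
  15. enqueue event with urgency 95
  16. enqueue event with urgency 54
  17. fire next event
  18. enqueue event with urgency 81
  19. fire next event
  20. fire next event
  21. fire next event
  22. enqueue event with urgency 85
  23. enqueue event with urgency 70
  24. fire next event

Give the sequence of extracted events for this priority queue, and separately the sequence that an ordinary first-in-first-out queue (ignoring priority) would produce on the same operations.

insert 61 → {61}
insert 73 → {73, 61}
insert 87 → {87, 73, 61}
fire next event → 87; now {73, 61}
fire next event → 73; now {61}
insert 90 → {90, 61}
fire next event → 90; now {61}
fire next event → 61; now {}
insert 59 → {59}
insert 74 → {74, 59}
fire next event → 74; now {59}
fire next event → 59; now {}
insert 88 → {88}
insert 77 → {88, 77}
insert 95 → {95, 88, 77}
insert 54 → {95, 88, 77, 54}
fire next event → 95; now {88, 77, 54}
insert 81 → {88, 81, 77, 54}
fire next event → 88; now {81, 77, 54}
fire next event → 81; now {77, 54}
fire next event → 77; now {54}
insert 85 → {85, 54}
insert 70 → {85, 70, 54}
fire next event → 85; now {70, 54}

priority queue: 87 → 73 → 90 → 61 → 74 → 59 → 95 → 88 → 81 → 77 → 85; FIFO queue: 61, 73, 87, 90, 59, 74, 88, 77, 95, 54, 81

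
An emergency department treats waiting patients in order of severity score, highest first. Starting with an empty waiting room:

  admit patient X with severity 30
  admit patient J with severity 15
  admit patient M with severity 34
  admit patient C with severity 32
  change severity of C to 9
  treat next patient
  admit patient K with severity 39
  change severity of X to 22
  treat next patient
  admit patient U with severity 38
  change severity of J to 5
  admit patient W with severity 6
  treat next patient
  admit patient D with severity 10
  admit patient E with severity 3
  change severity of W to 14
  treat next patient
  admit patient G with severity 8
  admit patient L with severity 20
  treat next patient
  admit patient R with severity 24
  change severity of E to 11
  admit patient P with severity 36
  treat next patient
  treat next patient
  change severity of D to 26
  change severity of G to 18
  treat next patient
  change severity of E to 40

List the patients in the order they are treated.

add X (severity 30) → {X:30}
add J (severity 15) → {X:30, J:15}
add M (severity 34) → {M:34, X:30, J:15}
add C (severity 32) → {M:34, C:32, X:30, J:15}
update C to severity 9 → {M:34, X:30, J:15, C:9}
treat next patient → M; now {X:30, J:15, C:9}
add K (severity 39) → {K:39, X:30, J:15, C:9}
update X to severity 22 → {K:39, X:22, J:15, C:9}
treat next patient → K; now {X:22, J:15, C:9}
add U (severity 38) → {U:38, X:22, J:15, C:9}
update J to severity 5 → {U:38, X:22, C:9, J:5}
add W (severity 6) → {U:38, X:22, C:9, W:6, J:5}
treat next patient → U; now {X:22, C:9, W:6, J:5}
add D (severity 10) → {X:22, D:10, C:9, W:6, J:5}
add E (severity 3) → {X:22, D:10, C:9, W:6, J:5, E:3}
update W to severity 14 → {X:22, W:14, D:10, C:9, J:5, E:3}
treat next patient → X; now {W:14, D:10, C:9, J:5, E:3}
add G (severity 8) → {W:14, D:10, C:9, G:8, J:5, E:3}
add L (severity 20) → {L:20, W:14, D:10, C:9, G:8, J:5, E:3}
treat next patient → L; now {W:14, D:10, C:9, G:8, J:5, E:3}
add R (severity 24) → {R:24, W:14, D:10, C:9, G:8, J:5, E:3}
update E to severity 11 → {R:24, W:14, E:11, D:10, C:9, G:8, J:5}
add P (severity 36) → {P:36, R:24, W:14, E:11, D:10, C:9, G:8, J:5}
treat next patient → P; now {R:24, W:14, E:11, D:10, C:9, G:8, J:5}
treat next patient → R; now {W:14, E:11, D:10, C:9, G:8, J:5}
update D to severity 26 → {D:26, W:14, E:11, C:9, G:8, J:5}
update G to severity 18 → {D:26, G:18, W:14, E:11, C:9, J:5}
treat next patient → D; now {G:18, W:14, E:11, C:9, J:5}
update E to severity 40 → {E:40, G:18, W:14, C:9, J:5}

M, K, U, X, L, P, R, D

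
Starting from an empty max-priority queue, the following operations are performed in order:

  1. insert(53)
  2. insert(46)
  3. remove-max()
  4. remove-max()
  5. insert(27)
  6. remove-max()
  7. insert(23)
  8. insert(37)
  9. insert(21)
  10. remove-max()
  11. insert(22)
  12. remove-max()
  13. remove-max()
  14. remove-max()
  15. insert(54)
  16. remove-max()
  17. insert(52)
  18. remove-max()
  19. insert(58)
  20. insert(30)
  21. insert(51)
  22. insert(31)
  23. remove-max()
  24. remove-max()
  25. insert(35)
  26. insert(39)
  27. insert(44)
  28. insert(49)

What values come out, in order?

[53, 46, 27, 37, 23, 22, 21, 54, 52, 58, 51]

insert 53 → {53}
insert 46 → {53, 46}
remove-max → 53; now {46}
remove-max → 46; now {}
insert 27 → {27}
remove-max → 27; now {}
insert 23 → {23}
insert 37 → {37, 23}
insert 21 → {37, 23, 21}
remove-max → 37; now {23, 21}
insert 22 → {23, 22, 21}
remove-max → 23; now {22, 21}
remove-max → 22; now {21}
remove-max → 21; now {}
insert 54 → {54}
remove-max → 54; now {}
insert 52 → {52}
remove-max → 52; now {}
insert 58 → {58}
insert 30 → {58, 30}
insert 51 → {58, 51, 30}
insert 31 → {58, 51, 31, 30}
remove-max → 58; now {51, 31, 30}
remove-max → 51; now {31, 30}
insert 35 → {35, 31, 30}
insert 39 → {39, 35, 31, 30}
insert 44 → {44, 39, 35, 31, 30}
insert 49 → {49, 44, 39, 35, 31, 30}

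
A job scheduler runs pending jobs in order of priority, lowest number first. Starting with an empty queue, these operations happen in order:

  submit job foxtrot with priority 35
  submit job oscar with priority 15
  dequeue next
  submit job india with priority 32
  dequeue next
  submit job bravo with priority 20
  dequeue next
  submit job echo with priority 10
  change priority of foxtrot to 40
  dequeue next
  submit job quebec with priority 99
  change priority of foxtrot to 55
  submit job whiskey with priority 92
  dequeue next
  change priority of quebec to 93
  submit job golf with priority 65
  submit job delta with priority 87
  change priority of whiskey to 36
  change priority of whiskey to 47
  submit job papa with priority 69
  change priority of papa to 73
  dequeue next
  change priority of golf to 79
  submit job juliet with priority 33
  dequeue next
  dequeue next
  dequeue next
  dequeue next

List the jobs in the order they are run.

oscar, india, bravo, echo, foxtrot, whiskey, juliet, papa, golf, delta

add foxtrot (priority 35) → {foxtrot:35}
add oscar (priority 15) → {oscar:15, foxtrot:35}
dequeue next → oscar; now {foxtrot:35}
add india (priority 32) → {india:32, foxtrot:35}
dequeue next → india; now {foxtrot:35}
add bravo (priority 20) → {bravo:20, foxtrot:35}
dequeue next → bravo; now {foxtrot:35}
add echo (priority 10) → {echo:10, foxtrot:35}
update foxtrot to priority 40 → {echo:10, foxtrot:40}
dequeue next → echo; now {foxtrot:40}
add quebec (priority 99) → {foxtrot:40, quebec:99}
update foxtrot to priority 55 → {foxtrot:55, quebec:99}
add whiskey (priority 92) → {foxtrot:55, whiskey:92, quebec:99}
dequeue next → foxtrot; now {whiskey:92, quebec:99}
update quebec to priority 93 → {whiskey:92, quebec:93}
add golf (priority 65) → {golf:65, whiskey:92, quebec:93}
add delta (priority 87) → {golf:65, delta:87, whiskey:92, quebec:93}
update whiskey to priority 36 → {whiskey:36, golf:65, delta:87, quebec:93}
update whiskey to priority 47 → {whiskey:47, golf:65, delta:87, quebec:93}
add papa (priority 69) → {whiskey:47, golf:65, papa:69, delta:87, quebec:93}
update papa to priority 73 → {whiskey:47, golf:65, papa:73, delta:87, quebec:93}
dequeue next → whiskey; now {golf:65, papa:73, delta:87, quebec:93}
update golf to priority 79 → {papa:73, golf:79, delta:87, quebec:93}
add juliet (priority 33) → {juliet:33, papa:73, golf:79, delta:87, quebec:93}
dequeue next → juliet; now {papa:73, golf:79, delta:87, quebec:93}
dequeue next → papa; now {golf:79, delta:87, quebec:93}
dequeue next → golf; now {delta:87, quebec:93}
dequeue next → delta; now {quebec:93}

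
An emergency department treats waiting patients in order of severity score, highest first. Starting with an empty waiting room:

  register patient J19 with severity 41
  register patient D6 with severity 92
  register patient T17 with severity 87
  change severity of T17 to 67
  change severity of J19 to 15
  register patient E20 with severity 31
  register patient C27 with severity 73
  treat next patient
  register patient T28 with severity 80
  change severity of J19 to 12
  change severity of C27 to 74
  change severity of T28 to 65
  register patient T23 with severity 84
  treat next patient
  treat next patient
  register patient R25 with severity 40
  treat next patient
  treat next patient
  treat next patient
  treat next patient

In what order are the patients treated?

add J19 (severity 41) → {J19:41}
add D6 (severity 92) → {D6:92, J19:41}
add T17 (severity 87) → {D6:92, T17:87, J19:41}
update T17 to severity 67 → {D6:92, T17:67, J19:41}
update J19 to severity 15 → {D6:92, T17:67, J19:15}
add E20 (severity 31) → {D6:92, T17:67, E20:31, J19:15}
add C27 (severity 73) → {D6:92, C27:73, T17:67, E20:31, J19:15}
treat next patient → D6; now {C27:73, T17:67, E20:31, J19:15}
add T28 (severity 80) → {T28:80, C27:73, T17:67, E20:31, J19:15}
update J19 to severity 12 → {T28:80, C27:73, T17:67, E20:31, J19:12}
update C27 to severity 74 → {T28:80, C27:74, T17:67, E20:31, J19:12}
update T28 to severity 65 → {C27:74, T17:67, T28:65, E20:31, J19:12}
add T23 (severity 84) → {T23:84, C27:74, T17:67, T28:65, E20:31, J19:12}
treat next patient → T23; now {C27:74, T17:67, T28:65, E20:31, J19:12}
treat next patient → C27; now {T17:67, T28:65, E20:31, J19:12}
add R25 (severity 40) → {T17:67, T28:65, R25:40, E20:31, J19:12}
treat next patient → T17; now {T28:65, R25:40, E20:31, J19:12}
treat next patient → T28; now {R25:40, E20:31, J19:12}
treat next patient → R25; now {E20:31, J19:12}
treat next patient → E20; now {J19:12}

[D6, T23, C27, T17, T28, R25, E20]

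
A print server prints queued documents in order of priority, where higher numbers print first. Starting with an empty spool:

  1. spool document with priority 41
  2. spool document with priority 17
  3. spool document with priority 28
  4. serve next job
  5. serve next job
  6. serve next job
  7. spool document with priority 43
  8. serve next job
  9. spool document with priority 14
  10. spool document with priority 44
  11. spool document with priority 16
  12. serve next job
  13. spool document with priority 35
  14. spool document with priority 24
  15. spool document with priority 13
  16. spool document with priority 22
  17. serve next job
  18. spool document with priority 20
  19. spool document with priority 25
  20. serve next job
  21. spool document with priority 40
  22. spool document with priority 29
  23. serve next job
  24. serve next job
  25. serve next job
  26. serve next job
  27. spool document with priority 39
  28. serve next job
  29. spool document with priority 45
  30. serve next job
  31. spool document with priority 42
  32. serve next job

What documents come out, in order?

41 → 28 → 17 → 43 → 44 → 35 → 25 → 40 → 29 → 24 → 22 → 39 → 45 → 42

insert 41 → {41}
insert 17 → {41, 17}
insert 28 → {41, 28, 17}
serve next job → 41; now {28, 17}
serve next job → 28; now {17}
serve next job → 17; now {}
insert 43 → {43}
serve next job → 43; now {}
insert 14 → {14}
insert 44 → {44, 14}
insert 16 → {44, 16, 14}
serve next job → 44; now {16, 14}
insert 35 → {35, 16, 14}
insert 24 → {35, 24, 16, 14}
insert 13 → {35, 24, 16, 14, 13}
insert 22 → {35, 24, 22, 16, 14, 13}
serve next job → 35; now {24, 22, 16, 14, 13}
insert 20 → {24, 22, 20, 16, 14, 13}
insert 25 → {25, 24, 22, 20, 16, 14, 13}
serve next job → 25; now {24, 22, 20, 16, 14, 13}
insert 40 → {40, 24, 22, 20, 16, 14, 13}
insert 29 → {40, 29, 24, 22, 20, 16, 14, 13}
serve next job → 40; now {29, 24, 22, 20, 16, 14, 13}
serve next job → 29; now {24, 22, 20, 16, 14, 13}
serve next job → 24; now {22, 20, 16, 14, 13}
serve next job → 22; now {20, 16, 14, 13}
insert 39 → {39, 20, 16, 14, 13}
serve next job → 39; now {20, 16, 14, 13}
insert 45 → {45, 20, 16, 14, 13}
serve next job → 45; now {20, 16, 14, 13}
insert 42 → {42, 20, 16, 14, 13}
serve next job → 42; now {20, 16, 14, 13}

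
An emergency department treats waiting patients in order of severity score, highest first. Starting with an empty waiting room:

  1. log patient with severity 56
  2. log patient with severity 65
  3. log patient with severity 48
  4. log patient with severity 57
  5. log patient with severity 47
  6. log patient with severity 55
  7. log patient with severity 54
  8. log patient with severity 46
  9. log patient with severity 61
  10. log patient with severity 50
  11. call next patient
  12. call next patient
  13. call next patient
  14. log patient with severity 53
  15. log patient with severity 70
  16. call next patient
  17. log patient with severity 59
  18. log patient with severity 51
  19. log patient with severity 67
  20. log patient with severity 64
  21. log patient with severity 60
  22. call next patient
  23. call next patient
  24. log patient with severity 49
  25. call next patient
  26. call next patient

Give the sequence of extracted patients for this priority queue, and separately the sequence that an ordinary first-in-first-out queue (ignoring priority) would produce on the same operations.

priority queue: [65, 61, 57, 70, 67, 64, 60, 59]; FIFO queue: [56, 65, 48, 57, 47, 55, 54, 46]

insert 56 → {56}
insert 65 → {65, 56}
insert 48 → {65, 56, 48}
insert 57 → {65, 57, 56, 48}
insert 47 → {65, 57, 56, 48, 47}
insert 55 → {65, 57, 56, 55, 48, 47}
insert 54 → {65, 57, 56, 55, 54, 48, 47}
insert 46 → {65, 57, 56, 55, 54, 48, 47, 46}
insert 61 → {65, 61, 57, 56, 55, 54, 48, 47, 46}
insert 50 → {65, 61, 57, 56, 55, 54, 50, 48, 47, 46}
call next patient → 65; now {61, 57, 56, 55, 54, 50, 48, 47, 46}
call next patient → 61; now {57, 56, 55, 54, 50, 48, 47, 46}
call next patient → 57; now {56, 55, 54, 50, 48, 47, 46}
insert 53 → {56, 55, 54, 53, 50, 48, 47, 46}
insert 70 → {70, 56, 55, 54, 53, 50, 48, 47, 46}
call next patient → 70; now {56, 55, 54, 53, 50, 48, 47, 46}
insert 59 → {59, 56, 55, 54, 53, 50, 48, 47, 46}
insert 51 → {59, 56, 55, 54, 53, 51, 50, 48, 47, 46}
insert 67 → {67, 59, 56, 55, 54, 53, 51, 50, 48, 47, 46}
insert 64 → {67, 64, 59, 56, 55, 54, 53, 51, 50, 48, 47, 46}
insert 60 → {67, 64, 60, 59, 56, 55, 54, 53, 51, 50, 48, 47, 46}
call next patient → 67; now {64, 60, 59, 56, 55, 54, 53, 51, 50, 48, 47, 46}
call next patient → 64; now {60, 59, 56, 55, 54, 53, 51, 50, 48, 47, 46}
insert 49 → {60, 59, 56, 55, 54, 53, 51, 50, 49, 48, 47, 46}
call next patient → 60; now {59, 56, 55, 54, 53, 51, 50, 49, 48, 47, 46}
call next patient → 59; now {56, 55, 54, 53, 51, 50, 49, 48, 47, 46}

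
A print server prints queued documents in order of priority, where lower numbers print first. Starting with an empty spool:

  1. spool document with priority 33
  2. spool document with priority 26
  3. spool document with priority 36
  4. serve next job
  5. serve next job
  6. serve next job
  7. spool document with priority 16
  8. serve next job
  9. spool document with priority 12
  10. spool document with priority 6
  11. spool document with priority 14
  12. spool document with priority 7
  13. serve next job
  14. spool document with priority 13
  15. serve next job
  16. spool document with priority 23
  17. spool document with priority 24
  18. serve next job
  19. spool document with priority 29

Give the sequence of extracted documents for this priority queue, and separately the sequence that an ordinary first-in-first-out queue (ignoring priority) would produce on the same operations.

insert 33 → {33}
insert 26 → {26, 33}
insert 36 → {26, 33, 36}
serve next job → 26; now {33, 36}
serve next job → 33; now {36}
serve next job → 36; now {}
insert 16 → {16}
serve next job → 16; now {}
insert 12 → {12}
insert 6 → {6, 12}
insert 14 → {6, 12, 14}
insert 7 → {6, 7, 12, 14}
serve next job → 6; now {7, 12, 14}
insert 13 → {7, 12, 13, 14}
serve next job → 7; now {12, 13, 14}
insert 23 → {12, 13, 14, 23}
insert 24 → {12, 13, 14, 23, 24}
serve next job → 12; now {13, 14, 23, 24}
insert 29 → {13, 14, 23, 24, 29}

priority queue: [26, 33, 36, 16, 6, 7, 12]; FIFO queue: 33, 26, 36, 16, 12, 6, 14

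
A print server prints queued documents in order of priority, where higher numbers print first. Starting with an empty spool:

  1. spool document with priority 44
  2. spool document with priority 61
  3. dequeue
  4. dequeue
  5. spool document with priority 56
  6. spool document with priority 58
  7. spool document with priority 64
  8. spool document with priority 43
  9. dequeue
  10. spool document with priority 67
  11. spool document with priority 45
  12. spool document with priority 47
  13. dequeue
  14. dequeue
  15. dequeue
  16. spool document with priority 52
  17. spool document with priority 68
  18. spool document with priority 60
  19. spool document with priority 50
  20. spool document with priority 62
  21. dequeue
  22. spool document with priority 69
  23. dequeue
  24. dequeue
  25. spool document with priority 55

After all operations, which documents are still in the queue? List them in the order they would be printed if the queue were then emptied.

60 → 55 → 52 → 50 → 47 → 45 → 43

insert 44 → {44}
insert 61 → {61, 44}
dequeue → 61; now {44}
dequeue → 44; now {}
insert 56 → {56}
insert 58 → {58, 56}
insert 64 → {64, 58, 56}
insert 43 → {64, 58, 56, 43}
dequeue → 64; now {58, 56, 43}
insert 67 → {67, 58, 56, 43}
insert 45 → {67, 58, 56, 45, 43}
insert 47 → {67, 58, 56, 47, 45, 43}
dequeue → 67; now {58, 56, 47, 45, 43}
dequeue → 58; now {56, 47, 45, 43}
dequeue → 56; now {47, 45, 43}
insert 52 → {52, 47, 45, 43}
insert 68 → {68, 52, 47, 45, 43}
insert 60 → {68, 60, 52, 47, 45, 43}
insert 50 → {68, 60, 52, 50, 47, 45, 43}
insert 62 → {68, 62, 60, 52, 50, 47, 45, 43}
dequeue → 68; now {62, 60, 52, 50, 47, 45, 43}
insert 69 → {69, 62, 60, 52, 50, 47, 45, 43}
dequeue → 69; now {62, 60, 52, 50, 47, 45, 43}
dequeue → 62; now {60, 52, 50, 47, 45, 43}
insert 55 → {60, 55, 52, 50, 47, 45, 43}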